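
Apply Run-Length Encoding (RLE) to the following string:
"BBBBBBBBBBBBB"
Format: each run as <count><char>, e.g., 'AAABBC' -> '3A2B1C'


Scanning runs left to right:
  i=0: run of 'B' x 13 -> '13B'

RLE = 13B


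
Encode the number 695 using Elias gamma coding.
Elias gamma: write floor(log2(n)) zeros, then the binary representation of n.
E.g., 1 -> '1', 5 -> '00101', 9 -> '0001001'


num_bits = floor(log2(695)) + 1 = 10
leading_zeros = num_bits - 1 = 9
binary(695) = 1010110111

Elias gamma(695) = '000000000' + '1010110111' = 0000000001010110111 (19 bits)


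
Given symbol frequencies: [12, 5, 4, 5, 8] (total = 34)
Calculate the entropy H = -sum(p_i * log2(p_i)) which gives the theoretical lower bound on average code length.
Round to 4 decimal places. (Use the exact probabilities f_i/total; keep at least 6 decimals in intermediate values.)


Per-symbol terms -p_i * log2(p_i) with p_i = f_i/34:
  p = 12/34 = 0.352941: log2(p) = -1.502500, -p*log2(p) = 0.530294
  p = 5/34 = 0.147059: log2(p) = -2.765535, -p*log2(p) = 0.406696
  p = 4/34 = 0.117647: log2(p) = -3.087463, -p*log2(p) = 0.363231
  p = 5/34 = 0.147059: log2(p) = -2.765535, -p*log2(p) = 0.406696
  p = 8/34 = 0.235294: log2(p) = -2.087463, -p*log2(p) = 0.491168
H = 0.530294 + 0.406696 + 0.363231 + 0.406696 + 0.491168 = 2.198085

H = 2.1981 bits/symbol


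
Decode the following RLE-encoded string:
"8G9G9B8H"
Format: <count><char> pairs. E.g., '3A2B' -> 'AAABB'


Expanding each <count><char> pair:
  8G -> 'GGGGGGGG'
  9G -> 'GGGGGGGGG'
  9B -> 'BBBBBBBBB'
  8H -> 'HHHHHHHH'

Decoded = GGGGGGGGGGGGGGGGGBBBBBBBBBHHHHHHHH


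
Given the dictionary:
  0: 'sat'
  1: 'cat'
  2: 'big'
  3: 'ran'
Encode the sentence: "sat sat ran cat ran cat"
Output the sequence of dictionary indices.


Look up each word in the dictionary:
  'sat' -> 0
  'sat' -> 0
  'ran' -> 3
  'cat' -> 1
  'ran' -> 3
  'cat' -> 1

Encoded: [0, 0, 3, 1, 3, 1]


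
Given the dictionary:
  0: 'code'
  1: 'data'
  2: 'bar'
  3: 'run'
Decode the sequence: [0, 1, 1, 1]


Look up each index in the dictionary:
  0 -> 'code'
  1 -> 'data'
  1 -> 'data'
  1 -> 'data'

Decoded: "code data data data"


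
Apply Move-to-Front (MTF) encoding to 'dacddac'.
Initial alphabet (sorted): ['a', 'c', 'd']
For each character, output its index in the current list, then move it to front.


MTF encoding:
'd': index 2 in ['a', 'c', 'd'] -> ['d', 'a', 'c']
'a': index 1 in ['d', 'a', 'c'] -> ['a', 'd', 'c']
'c': index 2 in ['a', 'd', 'c'] -> ['c', 'a', 'd']
'd': index 2 in ['c', 'a', 'd'] -> ['d', 'c', 'a']
'd': index 0 in ['d', 'c', 'a'] -> ['d', 'c', 'a']
'a': index 2 in ['d', 'c', 'a'] -> ['a', 'd', 'c']
'c': index 2 in ['a', 'd', 'c'] -> ['c', 'a', 'd']


Output: [2, 1, 2, 2, 0, 2, 2]


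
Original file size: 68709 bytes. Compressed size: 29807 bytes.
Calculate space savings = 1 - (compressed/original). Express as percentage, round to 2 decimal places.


ratio = compressed/original = 29807/68709 = 0.433815
savings = 1 - ratio = 1 - 0.433815 = 0.566185
as a percentage: 0.566185 * 100 = 56.62%

Space savings = 1 - 29807/68709 = 56.62%


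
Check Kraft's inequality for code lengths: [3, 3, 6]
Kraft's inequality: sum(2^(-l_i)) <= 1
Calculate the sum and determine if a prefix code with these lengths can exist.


Sum = 2^(-3) + 2^(-3) + 2^(-6)
    = 0.125 + 0.125 + 0.015625
    = 17/64 = 0.265625
Since 0.265625 <= 1, Kraft's inequality IS satisfied.
A prefix code with these lengths CAN exist.

Kraft sum = 0.265625. Satisfied.


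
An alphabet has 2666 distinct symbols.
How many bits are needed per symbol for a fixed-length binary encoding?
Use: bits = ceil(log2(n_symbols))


log2(2666) = 11.3805
Bracket: 2^11 = 2048 < 2666 <= 2^12 = 4096
So ceil(log2(2666)) = 12

bits = ceil(log2(2666)) = ceil(11.3805) = 12 bits


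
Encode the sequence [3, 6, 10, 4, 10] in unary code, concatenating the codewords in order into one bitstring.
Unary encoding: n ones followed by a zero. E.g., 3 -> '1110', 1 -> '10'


Encode each number as n ones followed by a terminating 0:
  3 -> 1110 (4 bits)
  6 -> 1111110 (7 bits)
  10 -> 11111111110 (11 bits)
  4 -> 11110 (5 bits)
  10 -> 11111111110 (11 bits)
Total length = 4 + 7 + 11 + 5 + 11 = 38 bits.

Unary([3, 6, 10, 4, 10]) = 11101111110111111111101111011111111110 (38 bits)


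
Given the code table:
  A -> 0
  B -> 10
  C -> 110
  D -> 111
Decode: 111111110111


Decoding:
111 -> D
111 -> D
110 -> C
111 -> D


Result: DDCD


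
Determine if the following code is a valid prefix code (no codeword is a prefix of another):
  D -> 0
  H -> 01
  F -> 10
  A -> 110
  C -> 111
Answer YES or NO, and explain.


Checking each pair (does one codeword prefix another?):
  D='0' vs H='01': prefix -- VIOLATION

NO -- this is NOT a valid prefix code. D (0) is a prefix of H (01).


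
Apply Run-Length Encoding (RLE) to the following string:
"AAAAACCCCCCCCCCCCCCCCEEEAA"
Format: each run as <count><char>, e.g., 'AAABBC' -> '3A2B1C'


Scanning runs left to right:
  i=0: run of 'A' x 5 -> '5A'
  i=5: run of 'C' x 16 -> '16C'
  i=21: run of 'E' x 3 -> '3E'
  i=24: run of 'A' x 2 -> '2A'

RLE = 5A16C3E2A


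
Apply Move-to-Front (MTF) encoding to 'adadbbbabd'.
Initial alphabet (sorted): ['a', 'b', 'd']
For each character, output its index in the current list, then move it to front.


MTF encoding:
'a': index 0 in ['a', 'b', 'd'] -> ['a', 'b', 'd']
'd': index 2 in ['a', 'b', 'd'] -> ['d', 'a', 'b']
'a': index 1 in ['d', 'a', 'b'] -> ['a', 'd', 'b']
'd': index 1 in ['a', 'd', 'b'] -> ['d', 'a', 'b']
'b': index 2 in ['d', 'a', 'b'] -> ['b', 'd', 'a']
'b': index 0 in ['b', 'd', 'a'] -> ['b', 'd', 'a']
'b': index 0 in ['b', 'd', 'a'] -> ['b', 'd', 'a']
'a': index 2 in ['b', 'd', 'a'] -> ['a', 'b', 'd']
'b': index 1 in ['a', 'b', 'd'] -> ['b', 'a', 'd']
'd': index 2 in ['b', 'a', 'd'] -> ['d', 'b', 'a']


Output: [0, 2, 1, 1, 2, 0, 0, 2, 1, 2]


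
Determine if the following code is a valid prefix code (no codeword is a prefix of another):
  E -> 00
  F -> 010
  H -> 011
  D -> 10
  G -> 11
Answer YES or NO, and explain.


Checking each pair (does one codeword prefix another?):
  E='00' vs F='010': no prefix
  E='00' vs H='011': no prefix
  E='00' vs D='10': no prefix
  E='00' vs G='11': no prefix
  F='010' vs E='00': no prefix
  F='010' vs H='011': no prefix
  F='010' vs D='10': no prefix
  F='010' vs G='11': no prefix
  H='011' vs E='00': no prefix
  H='011' vs F='010': no prefix
  H='011' vs D='10': no prefix
  H='011' vs G='11': no prefix
  D='10' vs E='00': no prefix
  D='10' vs F='010': no prefix
  D='10' vs H='011': no prefix
  D='10' vs G='11': no prefix
  G='11' vs E='00': no prefix
  G='11' vs F='010': no prefix
  G='11' vs H='011': no prefix
  G='11' vs D='10': no prefix
No violation found over all pairs.

YES -- this is a valid prefix code. No codeword is a prefix of any other codeword.


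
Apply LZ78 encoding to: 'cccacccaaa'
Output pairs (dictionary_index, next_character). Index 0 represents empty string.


LZ78 encoding steps:
Dictionary: {0: ''}
Step 1: w='' (idx 0), next='c' -> output (0, 'c'), add 'c' as idx 1
Step 2: w='c' (idx 1), next='c' -> output (1, 'c'), add 'cc' as idx 2
Step 3: w='' (idx 0), next='a' -> output (0, 'a'), add 'a' as idx 3
Step 4: w='cc' (idx 2), next='c' -> output (2, 'c'), add 'ccc' as idx 4
Step 5: w='a' (idx 3), next='a' -> output (3, 'a'), add 'aa' as idx 5
Step 6: w='a' (idx 3), end of input -> output (3, '')


Encoded: [(0, 'c'), (1, 'c'), (0, 'a'), (2, 'c'), (3, 'a'), (3, '')]


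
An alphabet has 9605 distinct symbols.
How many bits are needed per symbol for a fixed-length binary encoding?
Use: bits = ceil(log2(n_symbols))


log2(9605) = 13.2296
Bracket: 2^13 = 8192 < 9605 <= 2^14 = 16384
So ceil(log2(9605)) = 14

bits = ceil(log2(9605)) = ceil(13.2296) = 14 bits


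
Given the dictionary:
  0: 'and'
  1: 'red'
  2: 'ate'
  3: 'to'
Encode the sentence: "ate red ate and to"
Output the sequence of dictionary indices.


Look up each word in the dictionary:
  'ate' -> 2
  'red' -> 1
  'ate' -> 2
  'and' -> 0
  'to' -> 3

Encoded: [2, 1, 2, 0, 3]


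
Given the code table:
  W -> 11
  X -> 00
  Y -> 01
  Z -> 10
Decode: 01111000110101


Decoding:
01 -> Y
11 -> W
10 -> Z
00 -> X
11 -> W
01 -> Y
01 -> Y


Result: YWZXWYY


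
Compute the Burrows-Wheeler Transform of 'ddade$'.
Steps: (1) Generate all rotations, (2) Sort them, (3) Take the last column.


Rotations (sorted):
  0: $ddade -> last char: e
  1: ade$dd -> last char: d
  2: dade$d -> last char: d
  3: ddade$ -> last char: $
  4: de$dda -> last char: a
  5: e$ddad -> last char: d


BWT = edd$ad


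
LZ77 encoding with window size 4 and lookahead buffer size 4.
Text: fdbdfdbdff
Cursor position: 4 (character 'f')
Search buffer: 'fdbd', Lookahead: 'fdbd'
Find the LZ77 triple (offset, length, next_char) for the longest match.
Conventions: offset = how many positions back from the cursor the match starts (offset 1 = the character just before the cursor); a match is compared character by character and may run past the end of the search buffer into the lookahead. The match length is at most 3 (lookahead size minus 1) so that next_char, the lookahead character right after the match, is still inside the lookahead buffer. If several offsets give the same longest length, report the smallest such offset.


Try each offset into the search buffer:
  offset=1 (pos 3, char 'd'): match length 0
  offset=2 (pos 2, char 'b'): match length 0
  offset=3 (pos 1, char 'd'): match length 0
  offset=4 (pos 0, char 'f'): match length 3
Longest match has length 3 at offset 4.
next_char = character at position 4 + 3 = 7 -> 'd'

Best match: offset=4, length=3 (matching 'fdb' starting at position 0)
LZ77 triple: (4, 3, 'd')


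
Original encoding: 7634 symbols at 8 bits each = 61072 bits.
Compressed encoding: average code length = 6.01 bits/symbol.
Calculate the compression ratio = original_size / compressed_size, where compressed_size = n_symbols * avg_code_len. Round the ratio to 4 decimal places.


original_size = n_symbols * orig_bits = 7634 * 8 = 61072 bits
compressed_size = n_symbols * avg_code_len = 7634 * 6.01 = 45880.34 bits
ratio = original_size / compressed_size = 61072 / 45880.34 = 1.3311

Compression ratio = 1.3311


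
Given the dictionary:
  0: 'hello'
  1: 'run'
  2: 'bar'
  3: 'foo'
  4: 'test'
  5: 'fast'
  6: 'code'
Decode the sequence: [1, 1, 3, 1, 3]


Look up each index in the dictionary:
  1 -> 'run'
  1 -> 'run'
  3 -> 'foo'
  1 -> 'run'
  3 -> 'foo'

Decoded: "run run foo run foo"


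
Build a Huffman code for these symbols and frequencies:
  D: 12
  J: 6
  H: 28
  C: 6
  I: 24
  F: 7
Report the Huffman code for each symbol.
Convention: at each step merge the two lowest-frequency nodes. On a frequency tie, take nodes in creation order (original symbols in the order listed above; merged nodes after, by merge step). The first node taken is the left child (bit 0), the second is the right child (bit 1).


Huffman tree construction:
Step 1: Merge J(6) + C(6) = 12
Step 2: Merge F(7) + D(12) = 19
Step 3: Merge (J+C)(12) + (F+D)(19) = 31
Step 4: Merge I(24) + H(28) = 52
Step 5: Merge ((J+C)+(F+D))(31) + (I+H)(52) = 83
Read each symbol's code off the tree from the root (left child = 0, right child = 1).

Codes:
  D: 011 (length 3)
  J: 000 (length 3)
  H: 11 (length 2)
  C: 001 (length 3)
  I: 10 (length 2)
  F: 010 (length 3)
Average code length: 197/83 = 2.3735 bits/symbol


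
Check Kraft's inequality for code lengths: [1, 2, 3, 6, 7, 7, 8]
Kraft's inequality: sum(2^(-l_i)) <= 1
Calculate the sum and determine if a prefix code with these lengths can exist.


Sum = 2^(-1) + 2^(-2) + 2^(-3) + 2^(-6) + 2^(-7) + 2^(-7) + 2^(-8)
    = 0.5 + 0.25 + 0.125 + 0.015625 + 0.0078125 + 0.0078125 + 0.00390625
    = 233/256 = 0.91015625
Since 0.91015625 <= 1, Kraft's inequality IS satisfied.
A prefix code with these lengths CAN exist.

Kraft sum = 0.91015625. Satisfied.


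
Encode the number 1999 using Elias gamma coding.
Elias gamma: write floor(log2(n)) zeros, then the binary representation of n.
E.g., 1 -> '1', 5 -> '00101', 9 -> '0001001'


num_bits = floor(log2(1999)) + 1 = 11
leading_zeros = num_bits - 1 = 10
binary(1999) = 11111001111

Elias gamma(1999) = '0000000000' + '11111001111' = 000000000011111001111 (21 bits)


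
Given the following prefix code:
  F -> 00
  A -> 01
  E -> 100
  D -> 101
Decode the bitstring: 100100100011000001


Decoding step by step:
Bits 100 -> E
Bits 100 -> E
Bits 100 -> E
Bits 01 -> A
Bits 100 -> E
Bits 00 -> F
Bits 01 -> A


Decoded message: EEEAEFA


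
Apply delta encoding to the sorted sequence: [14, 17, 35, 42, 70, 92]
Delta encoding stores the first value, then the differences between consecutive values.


First value: 14
Deltas:
  17 - 14 = 3
  35 - 17 = 18
  42 - 35 = 7
  70 - 42 = 28
  92 - 70 = 22


Delta encoded: [14, 3, 18, 7, 28, 22]


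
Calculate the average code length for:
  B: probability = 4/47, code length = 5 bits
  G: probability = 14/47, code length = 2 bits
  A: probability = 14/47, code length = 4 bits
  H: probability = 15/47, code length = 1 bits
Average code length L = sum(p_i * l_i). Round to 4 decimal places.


Weighted contributions p_i * l_i:
  B: (4/47) * 5 = 20/47
  G: (14/47) * 2 = 28/47
  A: (14/47) * 4 = 56/47
  H: (15/47) * 1 = 15/47
Sum = (20 + 28 + 56 + 15)/47 = 119/47

L = 119/47 = 2.5319 bits/symbol


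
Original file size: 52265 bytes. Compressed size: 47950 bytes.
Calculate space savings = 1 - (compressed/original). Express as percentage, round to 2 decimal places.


ratio = compressed/original = 47950/52265 = 0.91744
savings = 1 - ratio = 1 - 0.91744 = 0.08256
as a percentage: 0.08256 * 100 = 8.26%

Space savings = 1 - 47950/52265 = 8.26%


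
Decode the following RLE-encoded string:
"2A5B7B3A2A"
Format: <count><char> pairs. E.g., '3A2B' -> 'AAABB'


Expanding each <count><char> pair:
  2A -> 'AA'
  5B -> 'BBBBB'
  7B -> 'BBBBBBB'
  3A -> 'AAA'
  2A -> 'AA'

Decoded = AABBBBBBBBBBBBAAAAA


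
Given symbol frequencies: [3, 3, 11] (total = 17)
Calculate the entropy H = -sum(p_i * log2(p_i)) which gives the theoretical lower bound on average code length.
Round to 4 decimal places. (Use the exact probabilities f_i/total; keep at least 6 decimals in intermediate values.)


Per-symbol terms -p_i * log2(p_i) with p_i = f_i/17:
  p = 3/17 = 0.176471: log2(p) = -2.502500, -p*log2(p) = 0.441618
  p = 3/17 = 0.176471: log2(p) = -2.502500, -p*log2(p) = 0.441618
  p = 11/17 = 0.647059: log2(p) = -0.628031, -p*log2(p) = 0.406373
H = 0.441618 + 0.441618 + 0.406373 = 1.289609

H = 1.2896 bits/symbol


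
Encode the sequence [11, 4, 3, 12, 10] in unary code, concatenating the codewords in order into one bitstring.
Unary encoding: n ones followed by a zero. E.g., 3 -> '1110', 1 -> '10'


Encode each number as n ones followed by a terminating 0:
  11 -> 111111111110 (12 bits)
  4 -> 11110 (5 bits)
  3 -> 1110 (4 bits)
  12 -> 1111111111110 (13 bits)
  10 -> 11111111110 (11 bits)
Total length = 12 + 5 + 4 + 13 + 11 = 45 bits.

Unary([11, 4, 3, 12, 10]) = 111111111110111101110111111111111011111111110 (45 bits)


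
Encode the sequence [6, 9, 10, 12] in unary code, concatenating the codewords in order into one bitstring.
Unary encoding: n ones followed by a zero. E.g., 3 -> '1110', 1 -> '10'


Encode each number as n ones followed by a terminating 0:
  6 -> 1111110 (7 bits)
  9 -> 1111111110 (10 bits)
  10 -> 11111111110 (11 bits)
  12 -> 1111111111110 (13 bits)
Total length = 7 + 10 + 11 + 13 = 41 bits.

Unary([6, 9, 10, 12]) = 11111101111111110111111111101111111111110 (41 bits)


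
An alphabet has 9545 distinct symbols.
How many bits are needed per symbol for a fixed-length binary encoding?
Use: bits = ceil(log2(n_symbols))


log2(9545) = 13.2205
Bracket: 2^13 = 8192 < 9545 <= 2^14 = 16384
So ceil(log2(9545)) = 14

bits = ceil(log2(9545)) = ceil(13.2205) = 14 bits


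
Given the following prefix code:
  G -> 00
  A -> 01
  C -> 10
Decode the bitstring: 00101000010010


Decoding step by step:
Bits 00 -> G
Bits 10 -> C
Bits 10 -> C
Bits 00 -> G
Bits 01 -> A
Bits 00 -> G
Bits 10 -> C


Decoded message: GCCGAGC


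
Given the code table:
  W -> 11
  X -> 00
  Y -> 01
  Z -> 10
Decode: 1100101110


Decoding:
11 -> W
00 -> X
10 -> Z
11 -> W
10 -> Z


Result: WXZWZ


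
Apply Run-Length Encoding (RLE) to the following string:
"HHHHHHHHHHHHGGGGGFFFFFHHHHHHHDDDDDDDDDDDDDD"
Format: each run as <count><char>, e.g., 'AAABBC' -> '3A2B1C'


Scanning runs left to right:
  i=0: run of 'H' x 12 -> '12H'
  i=12: run of 'G' x 5 -> '5G'
  i=17: run of 'F' x 5 -> '5F'
  i=22: run of 'H' x 7 -> '7H'
  i=29: run of 'D' x 14 -> '14D'

RLE = 12H5G5F7H14D


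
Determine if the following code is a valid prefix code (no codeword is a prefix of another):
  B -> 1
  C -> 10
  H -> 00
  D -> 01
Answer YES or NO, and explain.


Checking each pair (does one codeword prefix another?):
  B='1' vs C='10': prefix -- VIOLATION

NO -- this is NOT a valid prefix code. B (1) is a prefix of C (10).


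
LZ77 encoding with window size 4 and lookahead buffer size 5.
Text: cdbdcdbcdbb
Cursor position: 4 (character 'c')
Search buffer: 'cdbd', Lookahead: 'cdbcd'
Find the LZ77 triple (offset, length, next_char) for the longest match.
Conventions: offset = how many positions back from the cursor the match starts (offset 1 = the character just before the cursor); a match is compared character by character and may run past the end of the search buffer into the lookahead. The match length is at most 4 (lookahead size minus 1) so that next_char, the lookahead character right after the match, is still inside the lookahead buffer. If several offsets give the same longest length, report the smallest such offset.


Try each offset into the search buffer:
  offset=1 (pos 3, char 'd'): match length 0
  offset=2 (pos 2, char 'b'): match length 0
  offset=3 (pos 1, char 'd'): match length 0
  offset=4 (pos 0, char 'c'): match length 3
Longest match has length 3 at offset 4.
next_char = character at position 4 + 3 = 7 -> 'c'

Best match: offset=4, length=3 (matching 'cdb' starting at position 0)
LZ77 triple: (4, 3, 'c')


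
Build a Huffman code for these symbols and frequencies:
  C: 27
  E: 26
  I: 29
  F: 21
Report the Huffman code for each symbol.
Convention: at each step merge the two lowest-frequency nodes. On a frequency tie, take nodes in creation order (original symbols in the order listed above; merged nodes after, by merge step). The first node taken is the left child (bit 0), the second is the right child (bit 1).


Huffman tree construction:
Step 1: Merge F(21) + E(26) = 47
Step 2: Merge C(27) + I(29) = 56
Step 3: Merge (F+E)(47) + (C+I)(56) = 103
Read each symbol's code off the tree from the root (left child = 0, right child = 1).

Codes:
  C: 10 (length 2)
  E: 01 (length 2)
  I: 11 (length 2)
  F: 00 (length 2)
Average code length: 206/103 = 2.0000 bits/symbol


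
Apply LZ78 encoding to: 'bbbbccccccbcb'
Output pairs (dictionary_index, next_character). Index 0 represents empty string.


LZ78 encoding steps:
Dictionary: {0: ''}
Step 1: w='' (idx 0), next='b' -> output (0, 'b'), add 'b' as idx 1
Step 2: w='b' (idx 1), next='b' -> output (1, 'b'), add 'bb' as idx 2
Step 3: w='b' (idx 1), next='c' -> output (1, 'c'), add 'bc' as idx 3
Step 4: w='' (idx 0), next='c' -> output (0, 'c'), add 'c' as idx 4
Step 5: w='c' (idx 4), next='c' -> output (4, 'c'), add 'cc' as idx 5
Step 6: w='cc' (idx 5), next='b' -> output (5, 'b'), add 'ccb' as idx 6
Step 7: w='c' (idx 4), next='b' -> output (4, 'b'), add 'cb' as idx 7


Encoded: [(0, 'b'), (1, 'b'), (1, 'c'), (0, 'c'), (4, 'c'), (5, 'b'), (4, 'b')]


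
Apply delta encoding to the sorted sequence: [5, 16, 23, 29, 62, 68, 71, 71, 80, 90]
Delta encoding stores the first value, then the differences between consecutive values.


First value: 5
Deltas:
  16 - 5 = 11
  23 - 16 = 7
  29 - 23 = 6
  62 - 29 = 33
  68 - 62 = 6
  71 - 68 = 3
  71 - 71 = 0
  80 - 71 = 9
  90 - 80 = 10


Delta encoded: [5, 11, 7, 6, 33, 6, 3, 0, 9, 10]


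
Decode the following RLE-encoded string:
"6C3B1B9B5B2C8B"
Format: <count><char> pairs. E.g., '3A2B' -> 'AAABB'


Expanding each <count><char> pair:
  6C -> 'CCCCCC'
  3B -> 'BBB'
  1B -> 'B'
  9B -> 'BBBBBBBBB'
  5B -> 'BBBBB'
  2C -> 'CC'
  8B -> 'BBBBBBBB'

Decoded = CCCCCCBBBBBBBBBBBBBBBBBBCCBBBBBBBB


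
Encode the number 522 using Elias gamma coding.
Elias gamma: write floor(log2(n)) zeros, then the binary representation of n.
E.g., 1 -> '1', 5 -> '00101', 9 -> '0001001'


num_bits = floor(log2(522)) + 1 = 10
leading_zeros = num_bits - 1 = 9
binary(522) = 1000001010

Elias gamma(522) = '000000000' + '1000001010' = 0000000001000001010 (19 bits)


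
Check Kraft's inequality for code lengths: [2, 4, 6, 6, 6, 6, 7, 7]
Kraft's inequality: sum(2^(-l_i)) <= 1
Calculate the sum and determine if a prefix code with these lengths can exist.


Sum = 2^(-2) + 2^(-4) + 2^(-6) + 2^(-6) + 2^(-6) + 2^(-6) + 2^(-7) + 2^(-7)
    = 0.25 + 0.0625 + 0.015625 + 0.015625 + 0.015625 + 0.015625 + 0.0078125 + 0.0078125
    = 50/128 = 0.390625
Since 0.390625 <= 1, Kraft's inequality IS satisfied.
A prefix code with these lengths CAN exist.

Kraft sum = 0.390625. Satisfied.


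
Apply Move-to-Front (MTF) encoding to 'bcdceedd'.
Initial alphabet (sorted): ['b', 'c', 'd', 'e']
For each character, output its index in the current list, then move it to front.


MTF encoding:
'b': index 0 in ['b', 'c', 'd', 'e'] -> ['b', 'c', 'd', 'e']
'c': index 1 in ['b', 'c', 'd', 'e'] -> ['c', 'b', 'd', 'e']
'd': index 2 in ['c', 'b', 'd', 'e'] -> ['d', 'c', 'b', 'e']
'c': index 1 in ['d', 'c', 'b', 'e'] -> ['c', 'd', 'b', 'e']
'e': index 3 in ['c', 'd', 'b', 'e'] -> ['e', 'c', 'd', 'b']
'e': index 0 in ['e', 'c', 'd', 'b'] -> ['e', 'c', 'd', 'b']
'd': index 2 in ['e', 'c', 'd', 'b'] -> ['d', 'e', 'c', 'b']
'd': index 0 in ['d', 'e', 'c', 'b'] -> ['d', 'e', 'c', 'b']


Output: [0, 1, 2, 1, 3, 0, 2, 0]


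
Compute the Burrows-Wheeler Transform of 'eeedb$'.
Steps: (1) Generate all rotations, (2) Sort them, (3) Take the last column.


Rotations (sorted):
  0: $eeedb -> last char: b
  1: b$eeed -> last char: d
  2: db$eee -> last char: e
  3: edb$ee -> last char: e
  4: eedb$e -> last char: e
  5: eeedb$ -> last char: $


BWT = bdeee$


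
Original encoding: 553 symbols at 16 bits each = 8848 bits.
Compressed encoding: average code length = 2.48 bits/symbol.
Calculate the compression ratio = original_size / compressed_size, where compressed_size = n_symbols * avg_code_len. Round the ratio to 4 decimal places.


original_size = n_symbols * orig_bits = 553 * 16 = 8848 bits
compressed_size = n_symbols * avg_code_len = 553 * 2.48 = 1371.44 bits
ratio = original_size / compressed_size = 8848 / 1371.44 = 6.4516

Compression ratio = 6.4516


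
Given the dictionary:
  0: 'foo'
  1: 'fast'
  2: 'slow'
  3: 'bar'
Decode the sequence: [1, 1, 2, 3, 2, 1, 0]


Look up each index in the dictionary:
  1 -> 'fast'
  1 -> 'fast'
  2 -> 'slow'
  3 -> 'bar'
  2 -> 'slow'
  1 -> 'fast'
  0 -> 'foo'

Decoded: "fast fast slow bar slow fast foo"


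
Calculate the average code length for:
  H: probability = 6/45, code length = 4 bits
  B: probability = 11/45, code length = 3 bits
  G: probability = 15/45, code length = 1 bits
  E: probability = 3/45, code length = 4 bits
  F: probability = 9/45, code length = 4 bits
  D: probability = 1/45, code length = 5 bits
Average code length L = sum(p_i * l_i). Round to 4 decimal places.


Weighted contributions p_i * l_i:
  H: (6/45) * 4 = 24/45
  B: (11/45) * 3 = 33/45
  G: (15/45) * 1 = 15/45
  E: (3/45) * 4 = 12/45
  F: (9/45) * 4 = 36/45
  D: (1/45) * 5 = 5/45
Sum = (24 + 33 + 15 + 12 + 36 + 5)/45 = 125/45

L = 125/45 = 2.7778 bits/symbol


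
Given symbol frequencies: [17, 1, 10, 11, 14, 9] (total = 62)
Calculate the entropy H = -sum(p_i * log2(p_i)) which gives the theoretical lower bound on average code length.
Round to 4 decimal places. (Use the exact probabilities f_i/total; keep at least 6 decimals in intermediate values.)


Per-symbol terms -p_i * log2(p_i) with p_i = f_i/62:
  p = 17/62 = 0.274194: log2(p) = -1.866733, -p*log2(p) = 0.511846
  p = 1/62 = 0.016129: log2(p) = -5.954196, -p*log2(p) = 0.096035
  p = 10/62 = 0.161290: log2(p) = -2.632268, -p*log2(p) = 0.424559
  p = 11/62 = 0.177419: log2(p) = -2.494765, -p*log2(p) = 0.442620
  p = 14/62 = 0.225806: log2(p) = -2.146841, -p*log2(p) = 0.484771
  p = 9/62 = 0.145161: log2(p) = -2.784271, -p*log2(p) = 0.404168
H = 0.511846 + 0.096035 + 0.424559 + 0.442620 + 0.484771 + 0.404168 = 2.363999

H = 2.364 bits/symbol


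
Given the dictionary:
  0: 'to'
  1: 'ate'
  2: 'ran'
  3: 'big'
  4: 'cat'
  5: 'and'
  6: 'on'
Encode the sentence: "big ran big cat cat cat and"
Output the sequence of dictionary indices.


Look up each word in the dictionary:
  'big' -> 3
  'ran' -> 2
  'big' -> 3
  'cat' -> 4
  'cat' -> 4
  'cat' -> 4
  'and' -> 5

Encoded: [3, 2, 3, 4, 4, 4, 5]


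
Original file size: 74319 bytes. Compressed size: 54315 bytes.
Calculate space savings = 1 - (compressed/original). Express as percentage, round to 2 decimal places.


ratio = compressed/original = 54315/74319 = 0.730836
savings = 1 - ratio = 1 - 0.730836 = 0.269164
as a percentage: 0.269164 * 100 = 26.92%

Space savings = 1 - 54315/74319 = 26.92%


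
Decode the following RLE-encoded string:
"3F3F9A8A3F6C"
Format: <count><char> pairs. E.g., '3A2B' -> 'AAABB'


Expanding each <count><char> pair:
  3F -> 'FFF'
  3F -> 'FFF'
  9A -> 'AAAAAAAAA'
  8A -> 'AAAAAAAA'
  3F -> 'FFF'
  6C -> 'CCCCCC'

Decoded = FFFFFFAAAAAAAAAAAAAAAAAFFFCCCCCC


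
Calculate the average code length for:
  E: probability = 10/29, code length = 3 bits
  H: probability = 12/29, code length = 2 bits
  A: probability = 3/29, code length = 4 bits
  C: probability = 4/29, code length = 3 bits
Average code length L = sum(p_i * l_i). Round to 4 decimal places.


Weighted contributions p_i * l_i:
  E: (10/29) * 3 = 30/29
  H: (12/29) * 2 = 24/29
  A: (3/29) * 4 = 12/29
  C: (4/29) * 3 = 12/29
Sum = (30 + 24 + 12 + 12)/29 = 78/29

L = 78/29 = 2.6897 bits/symbol


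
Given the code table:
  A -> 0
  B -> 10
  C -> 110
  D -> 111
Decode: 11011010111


Decoding:
110 -> C
110 -> C
10 -> B
111 -> D


Result: CCBD


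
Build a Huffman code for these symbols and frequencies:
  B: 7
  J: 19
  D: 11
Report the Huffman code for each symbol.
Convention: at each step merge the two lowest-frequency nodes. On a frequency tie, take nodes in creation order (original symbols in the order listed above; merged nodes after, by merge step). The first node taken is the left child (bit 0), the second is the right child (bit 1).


Huffman tree construction:
Step 1: Merge B(7) + D(11) = 18
Step 2: Merge (B+D)(18) + J(19) = 37
Read each symbol's code off the tree from the root (left child = 0, right child = 1).

Codes:
  B: 00 (length 2)
  J: 1 (length 1)
  D: 01 (length 2)
Average code length: 55/37 = 1.4865 bits/symbol


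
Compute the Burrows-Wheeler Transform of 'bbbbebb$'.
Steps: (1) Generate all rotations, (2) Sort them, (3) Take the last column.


Rotations (sorted):
  0: $bbbbebb -> last char: b
  1: b$bbbbeb -> last char: b
  2: bb$bbbbe -> last char: e
  3: bbbbebb$ -> last char: $
  4: bbbebb$b -> last char: b
  5: bbebb$bb -> last char: b
  6: bebb$bbb -> last char: b
  7: ebb$bbbb -> last char: b


BWT = bbe$bbbb


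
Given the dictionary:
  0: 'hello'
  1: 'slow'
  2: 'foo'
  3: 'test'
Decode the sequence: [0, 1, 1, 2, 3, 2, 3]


Look up each index in the dictionary:
  0 -> 'hello'
  1 -> 'slow'
  1 -> 'slow'
  2 -> 'foo'
  3 -> 'test'
  2 -> 'foo'
  3 -> 'test'

Decoded: "hello slow slow foo test foo test"


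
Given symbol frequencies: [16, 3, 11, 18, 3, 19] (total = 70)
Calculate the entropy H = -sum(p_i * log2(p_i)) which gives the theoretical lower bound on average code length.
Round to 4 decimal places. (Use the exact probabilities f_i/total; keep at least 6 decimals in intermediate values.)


Per-symbol terms -p_i * log2(p_i) with p_i = f_i/70:
  p = 16/70 = 0.228571: log2(p) = -2.129283, -p*log2(p) = 0.486693
  p = 3/70 = 0.042857: log2(p) = -4.544321, -p*log2(p) = 0.194757
  p = 11/70 = 0.157143: log2(p) = -2.669851, -p*log2(p) = 0.419548
  p = 18/70 = 0.257143: log2(p) = -1.959358, -p*log2(p) = 0.503835
  p = 3/70 = 0.042857: log2(p) = -4.544321, -p*log2(p) = 0.194757
  p = 19/70 = 0.271429: log2(p) = -1.881356, -p*log2(p) = 0.510654
H = 0.486693 + 0.194757 + 0.419548 + 0.503835 + 0.194757 + 0.510654 = 2.310244

H = 2.3102 bits/symbol


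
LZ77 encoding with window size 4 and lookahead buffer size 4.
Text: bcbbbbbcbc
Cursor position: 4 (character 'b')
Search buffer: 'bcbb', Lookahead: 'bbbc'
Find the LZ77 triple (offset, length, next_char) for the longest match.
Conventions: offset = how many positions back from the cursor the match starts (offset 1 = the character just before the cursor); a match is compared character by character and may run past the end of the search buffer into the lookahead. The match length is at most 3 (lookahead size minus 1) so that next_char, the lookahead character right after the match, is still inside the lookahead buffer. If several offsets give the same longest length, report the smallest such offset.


Try each offset into the search buffer:
  offset=1 (pos 3, char 'b'): match length 3
  offset=2 (pos 2, char 'b'): match length 3
  offset=3 (pos 1, char 'c'): match length 0
  offset=4 (pos 0, char 'b'): match length 1
Longest match has length 3, found at offsets 1, 2; take the smallest, offset 1.
next_char = character at position 4 + 3 = 7 -> 'c'

Best match: offset=1, length=3 (matching 'bbb' starting at position 3)
LZ77 triple: (1, 3, 'c')


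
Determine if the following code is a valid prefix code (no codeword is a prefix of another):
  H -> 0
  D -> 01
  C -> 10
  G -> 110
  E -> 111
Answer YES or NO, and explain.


Checking each pair (does one codeword prefix another?):
  H='0' vs D='01': prefix -- VIOLATION

NO -- this is NOT a valid prefix code. H (0) is a prefix of D (01).


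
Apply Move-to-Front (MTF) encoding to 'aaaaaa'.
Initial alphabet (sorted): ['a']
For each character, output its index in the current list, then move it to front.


MTF encoding:
'a': index 0 in ['a'] -> ['a']
'a': index 0 in ['a'] -> ['a']
'a': index 0 in ['a'] -> ['a']
'a': index 0 in ['a'] -> ['a']
'a': index 0 in ['a'] -> ['a']
'a': index 0 in ['a'] -> ['a']


Output: [0, 0, 0, 0, 0, 0]


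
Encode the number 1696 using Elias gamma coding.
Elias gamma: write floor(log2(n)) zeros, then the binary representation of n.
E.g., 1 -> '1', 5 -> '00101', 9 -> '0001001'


num_bits = floor(log2(1696)) + 1 = 11
leading_zeros = num_bits - 1 = 10
binary(1696) = 11010100000

Elias gamma(1696) = '0000000000' + '11010100000' = 000000000011010100000 (21 bits)


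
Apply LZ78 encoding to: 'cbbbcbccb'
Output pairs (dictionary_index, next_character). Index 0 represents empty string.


LZ78 encoding steps:
Dictionary: {0: ''}
Step 1: w='' (idx 0), next='c' -> output (0, 'c'), add 'c' as idx 1
Step 2: w='' (idx 0), next='b' -> output (0, 'b'), add 'b' as idx 2
Step 3: w='b' (idx 2), next='b' -> output (2, 'b'), add 'bb' as idx 3
Step 4: w='c' (idx 1), next='b' -> output (1, 'b'), add 'cb' as idx 4
Step 5: w='c' (idx 1), next='c' -> output (1, 'c'), add 'cc' as idx 5
Step 6: w='b' (idx 2), end of input -> output (2, '')


Encoded: [(0, 'c'), (0, 'b'), (2, 'b'), (1, 'b'), (1, 'c'), (2, '')]


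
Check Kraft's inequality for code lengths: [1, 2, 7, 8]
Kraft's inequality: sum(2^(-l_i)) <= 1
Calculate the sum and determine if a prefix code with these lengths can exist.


Sum = 2^(-1) + 2^(-2) + 2^(-7) + 2^(-8)
    = 0.5 + 0.25 + 0.0078125 + 0.00390625
    = 195/256 = 0.76171875
Since 0.76171875 <= 1, Kraft's inequality IS satisfied.
A prefix code with these lengths CAN exist.

Kraft sum = 0.76171875. Satisfied.


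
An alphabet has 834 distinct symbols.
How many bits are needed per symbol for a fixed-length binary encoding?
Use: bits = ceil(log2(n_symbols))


log2(834) = 9.7039
Bracket: 2^9 = 512 < 834 <= 2^10 = 1024
So ceil(log2(834)) = 10

bits = ceil(log2(834)) = ceil(9.7039) = 10 bits


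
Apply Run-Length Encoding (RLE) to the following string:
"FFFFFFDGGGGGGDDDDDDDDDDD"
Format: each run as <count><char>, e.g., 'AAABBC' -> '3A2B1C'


Scanning runs left to right:
  i=0: run of 'F' x 6 -> '6F'
  i=6: run of 'D' x 1 -> '1D'
  i=7: run of 'G' x 6 -> '6G'
  i=13: run of 'D' x 11 -> '11D'

RLE = 6F1D6G11D


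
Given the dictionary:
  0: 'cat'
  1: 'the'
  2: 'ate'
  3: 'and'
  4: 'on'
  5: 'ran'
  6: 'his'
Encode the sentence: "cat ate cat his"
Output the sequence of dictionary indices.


Look up each word in the dictionary:
  'cat' -> 0
  'ate' -> 2
  'cat' -> 0
  'his' -> 6

Encoded: [0, 2, 0, 6]


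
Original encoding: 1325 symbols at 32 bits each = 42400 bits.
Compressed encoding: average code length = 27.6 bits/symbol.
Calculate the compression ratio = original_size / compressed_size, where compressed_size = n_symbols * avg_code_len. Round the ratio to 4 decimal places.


original_size = n_symbols * orig_bits = 1325 * 32 = 42400 bits
compressed_size = n_symbols * avg_code_len = 1325 * 27.6 = 36570.0 bits
ratio = original_size / compressed_size = 42400 / 36570.0 = 1.1594

Compression ratio = 1.1594


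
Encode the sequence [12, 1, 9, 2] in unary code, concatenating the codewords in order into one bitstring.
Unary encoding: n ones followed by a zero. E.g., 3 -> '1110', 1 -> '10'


Encode each number as n ones followed by a terminating 0:
  12 -> 1111111111110 (13 bits)
  1 -> 10 (2 bits)
  9 -> 1111111110 (10 bits)
  2 -> 110 (3 bits)
Total length = 13 + 2 + 10 + 3 = 28 bits.

Unary([12, 1, 9, 2]) = 1111111111110101111111110110 (28 bits)


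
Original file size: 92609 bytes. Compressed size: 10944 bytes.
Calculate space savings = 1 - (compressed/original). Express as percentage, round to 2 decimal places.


ratio = compressed/original = 10944/92609 = 0.118174
savings = 1 - ratio = 1 - 0.118174 = 0.881826
as a percentage: 0.881826 * 100 = 88.18%

Space savings = 1 - 10944/92609 = 88.18%


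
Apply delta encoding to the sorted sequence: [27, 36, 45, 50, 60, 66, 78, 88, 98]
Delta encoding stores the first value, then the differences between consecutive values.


First value: 27
Deltas:
  36 - 27 = 9
  45 - 36 = 9
  50 - 45 = 5
  60 - 50 = 10
  66 - 60 = 6
  78 - 66 = 12
  88 - 78 = 10
  98 - 88 = 10


Delta encoded: [27, 9, 9, 5, 10, 6, 12, 10, 10]


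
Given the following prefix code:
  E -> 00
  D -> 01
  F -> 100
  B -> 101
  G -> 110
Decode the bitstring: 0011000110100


Decoding step by step:
Bits 00 -> E
Bits 110 -> G
Bits 00 -> E
Bits 110 -> G
Bits 100 -> F


Decoded message: EGEGF


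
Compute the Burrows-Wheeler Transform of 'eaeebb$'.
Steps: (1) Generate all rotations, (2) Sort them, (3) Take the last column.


Rotations (sorted):
  0: $eaeebb -> last char: b
  1: aeebb$e -> last char: e
  2: b$eaeeb -> last char: b
  3: bb$eaee -> last char: e
  4: eaeebb$ -> last char: $
  5: ebb$eae -> last char: e
  6: eebb$ea -> last char: a


BWT = bebe$ea


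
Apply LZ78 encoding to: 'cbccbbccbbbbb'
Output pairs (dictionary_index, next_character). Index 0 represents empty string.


LZ78 encoding steps:
Dictionary: {0: ''}
Step 1: w='' (idx 0), next='c' -> output (0, 'c'), add 'c' as idx 1
Step 2: w='' (idx 0), next='b' -> output (0, 'b'), add 'b' as idx 2
Step 3: w='c' (idx 1), next='c' -> output (1, 'c'), add 'cc' as idx 3
Step 4: w='b' (idx 2), next='b' -> output (2, 'b'), add 'bb' as idx 4
Step 5: w='cc' (idx 3), next='b' -> output (3, 'b'), add 'ccb' as idx 5
Step 6: w='bb' (idx 4), next='b' -> output (4, 'b'), add 'bbb' as idx 6
Step 7: w='b' (idx 2), end of input -> output (2, '')


Encoded: [(0, 'c'), (0, 'b'), (1, 'c'), (2, 'b'), (3, 'b'), (4, 'b'), (2, '')]


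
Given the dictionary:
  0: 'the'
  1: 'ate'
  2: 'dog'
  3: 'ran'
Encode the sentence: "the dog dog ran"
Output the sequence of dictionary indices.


Look up each word in the dictionary:
  'the' -> 0
  'dog' -> 2
  'dog' -> 2
  'ran' -> 3

Encoded: [0, 2, 2, 3]


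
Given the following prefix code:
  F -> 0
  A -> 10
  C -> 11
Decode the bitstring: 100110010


Decoding step by step:
Bits 10 -> A
Bits 0 -> F
Bits 11 -> C
Bits 0 -> F
Bits 0 -> F
Bits 10 -> A


Decoded message: AFCFFA


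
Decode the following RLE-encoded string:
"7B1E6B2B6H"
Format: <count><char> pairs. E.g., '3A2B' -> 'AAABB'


Expanding each <count><char> pair:
  7B -> 'BBBBBBB'
  1E -> 'E'
  6B -> 'BBBBBB'
  2B -> 'BB'
  6H -> 'HHHHHH'

Decoded = BBBBBBBEBBBBBBBBHHHHHH


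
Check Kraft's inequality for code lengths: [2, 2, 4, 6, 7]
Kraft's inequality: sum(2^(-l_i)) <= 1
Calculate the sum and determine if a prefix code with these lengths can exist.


Sum = 2^(-2) + 2^(-2) + 2^(-4) + 2^(-6) + 2^(-7)
    = 0.25 + 0.25 + 0.0625 + 0.015625 + 0.0078125
    = 75/128 = 0.5859375
Since 0.5859375 <= 1, Kraft's inequality IS satisfied.
A prefix code with these lengths CAN exist.

Kraft sum = 0.5859375. Satisfied.


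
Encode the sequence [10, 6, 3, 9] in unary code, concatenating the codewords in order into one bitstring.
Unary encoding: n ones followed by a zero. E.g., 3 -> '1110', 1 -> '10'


Encode each number as n ones followed by a terminating 0:
  10 -> 11111111110 (11 bits)
  6 -> 1111110 (7 bits)
  3 -> 1110 (4 bits)
  9 -> 1111111110 (10 bits)
Total length = 11 + 7 + 4 + 10 = 32 bits.

Unary([10, 6, 3, 9]) = 11111111110111111011101111111110 (32 bits)


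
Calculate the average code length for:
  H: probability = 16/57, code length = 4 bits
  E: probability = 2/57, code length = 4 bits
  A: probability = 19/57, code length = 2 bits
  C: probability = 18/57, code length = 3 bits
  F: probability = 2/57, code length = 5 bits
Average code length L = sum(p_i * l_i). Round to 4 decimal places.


Weighted contributions p_i * l_i:
  H: (16/57) * 4 = 64/57
  E: (2/57) * 4 = 8/57
  A: (19/57) * 2 = 38/57
  C: (18/57) * 3 = 54/57
  F: (2/57) * 5 = 10/57
Sum = (64 + 8 + 38 + 54 + 10)/57 = 174/57

L = 174/57 = 3.0526 bits/symbol


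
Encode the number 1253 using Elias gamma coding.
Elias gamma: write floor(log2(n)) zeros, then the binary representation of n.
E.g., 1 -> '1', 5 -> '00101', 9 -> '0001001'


num_bits = floor(log2(1253)) + 1 = 11
leading_zeros = num_bits - 1 = 10
binary(1253) = 10011100101

Elias gamma(1253) = '0000000000' + '10011100101' = 000000000010011100101 (21 bits)


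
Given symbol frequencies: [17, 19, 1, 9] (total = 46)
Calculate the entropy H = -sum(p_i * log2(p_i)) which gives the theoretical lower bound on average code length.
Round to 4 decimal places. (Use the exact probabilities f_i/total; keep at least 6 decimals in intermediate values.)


Per-symbol terms -p_i * log2(p_i) with p_i = f_i/46:
  p = 17/46 = 0.369565: log2(p) = -1.436099, -p*log2(p) = 0.530732
  p = 19/46 = 0.413043: log2(p) = -1.275634, -p*log2(p) = 0.526892
  p = 1/46 = 0.021739: log2(p) = -5.523562, -p*log2(p) = 0.120077
  p = 9/46 = 0.195652: log2(p) = -2.353637, -p*log2(p) = 0.460494
H = 0.530732 + 0.526892 + 0.120077 + 0.460494 = 1.638195

H = 1.6382 bits/symbol


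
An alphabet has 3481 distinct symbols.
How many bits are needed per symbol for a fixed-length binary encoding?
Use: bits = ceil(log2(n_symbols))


log2(3481) = 11.7653
Bracket: 2^11 = 2048 < 3481 <= 2^12 = 4096
So ceil(log2(3481)) = 12

bits = ceil(log2(3481)) = ceil(11.7653) = 12 bits


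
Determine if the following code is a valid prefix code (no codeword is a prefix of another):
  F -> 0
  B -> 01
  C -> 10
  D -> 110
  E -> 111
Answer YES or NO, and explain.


Checking each pair (does one codeword prefix another?):
  F='0' vs B='01': prefix -- VIOLATION

NO -- this is NOT a valid prefix code. F (0) is a prefix of B (01).


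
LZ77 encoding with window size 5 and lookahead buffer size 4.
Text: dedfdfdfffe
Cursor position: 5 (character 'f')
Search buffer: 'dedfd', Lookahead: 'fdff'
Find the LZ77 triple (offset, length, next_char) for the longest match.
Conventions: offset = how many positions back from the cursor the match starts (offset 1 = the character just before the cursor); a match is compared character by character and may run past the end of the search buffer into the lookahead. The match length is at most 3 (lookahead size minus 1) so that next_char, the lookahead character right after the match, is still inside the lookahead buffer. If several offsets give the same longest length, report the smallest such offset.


Try each offset into the search buffer:
  offset=1 (pos 4, char 'd'): match length 0
  offset=2 (pos 3, char 'f'): match length 3
  offset=3 (pos 2, char 'd'): match length 0
  offset=4 (pos 1, char 'e'): match length 0
  offset=5 (pos 0, char 'd'): match length 0
Longest match has length 3 at offset 2.
next_char = character at position 5 + 3 = 8 -> 'f'

Best match: offset=2, length=3 (matching 'fdf' starting at position 3)
LZ77 triple: (2, 3, 'f')
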